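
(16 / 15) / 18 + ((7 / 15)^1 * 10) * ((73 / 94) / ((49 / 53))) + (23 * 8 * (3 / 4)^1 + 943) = 48189352 / 44415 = 1084.98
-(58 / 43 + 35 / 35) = -101 / 43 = -2.35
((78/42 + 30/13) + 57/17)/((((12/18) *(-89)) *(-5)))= 3489/137683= 0.03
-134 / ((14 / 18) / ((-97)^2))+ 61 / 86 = -975863417 / 602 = -1621035.58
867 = 867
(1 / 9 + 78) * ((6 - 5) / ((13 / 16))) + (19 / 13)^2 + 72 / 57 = 2876491 / 28899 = 99.54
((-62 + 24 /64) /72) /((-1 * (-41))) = -493 /23616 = -0.02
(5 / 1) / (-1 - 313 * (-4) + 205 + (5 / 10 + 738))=10 / 4389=0.00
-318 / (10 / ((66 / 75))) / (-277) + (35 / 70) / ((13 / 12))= 253224 / 450125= 0.56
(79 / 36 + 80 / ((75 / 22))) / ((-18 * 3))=-4619 / 9720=-0.48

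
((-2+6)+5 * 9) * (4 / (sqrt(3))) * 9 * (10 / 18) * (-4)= -3920 * sqrt(3) / 3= -2263.21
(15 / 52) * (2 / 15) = 1 / 26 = 0.04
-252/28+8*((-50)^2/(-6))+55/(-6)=-6703/2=-3351.50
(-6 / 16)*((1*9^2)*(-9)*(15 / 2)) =2050.31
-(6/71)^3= -216/357911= -0.00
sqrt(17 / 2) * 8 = 4 * sqrt(34) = 23.32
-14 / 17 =-0.82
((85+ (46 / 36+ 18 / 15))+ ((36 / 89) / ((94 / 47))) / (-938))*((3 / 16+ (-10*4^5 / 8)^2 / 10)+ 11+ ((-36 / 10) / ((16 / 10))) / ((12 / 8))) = 57434966404159 / 4007136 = 14333171.22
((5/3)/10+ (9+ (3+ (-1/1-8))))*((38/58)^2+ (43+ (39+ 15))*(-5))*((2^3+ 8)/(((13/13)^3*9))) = -61943648/22707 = -2727.95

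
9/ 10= 0.90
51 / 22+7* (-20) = -3029 / 22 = -137.68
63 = 63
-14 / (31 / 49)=-686 / 31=-22.13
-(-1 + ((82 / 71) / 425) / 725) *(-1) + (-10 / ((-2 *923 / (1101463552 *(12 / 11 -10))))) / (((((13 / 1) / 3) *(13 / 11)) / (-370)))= 184593381692480685779 / 48063494375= 3840615088.29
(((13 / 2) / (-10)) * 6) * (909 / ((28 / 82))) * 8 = -2906982 / 35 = -83056.63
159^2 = 25281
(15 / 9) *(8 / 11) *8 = 320 / 33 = 9.70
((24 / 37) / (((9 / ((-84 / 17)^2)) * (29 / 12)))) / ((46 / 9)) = 1016064 / 7132231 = 0.14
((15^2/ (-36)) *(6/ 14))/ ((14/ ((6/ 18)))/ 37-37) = 2775/ 37156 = 0.07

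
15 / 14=1.07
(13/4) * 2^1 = 13/2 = 6.50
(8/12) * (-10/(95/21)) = -28/19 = -1.47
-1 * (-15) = 15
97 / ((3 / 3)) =97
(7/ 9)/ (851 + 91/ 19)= 0.00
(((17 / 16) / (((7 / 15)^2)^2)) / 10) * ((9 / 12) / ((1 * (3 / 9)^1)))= 1549125 / 307328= 5.04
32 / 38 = 16 / 19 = 0.84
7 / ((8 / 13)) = 91 / 8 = 11.38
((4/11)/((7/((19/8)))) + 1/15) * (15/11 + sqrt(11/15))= 439 * sqrt(165)/34650 + 439/1694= 0.42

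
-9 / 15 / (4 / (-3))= 9 / 20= 0.45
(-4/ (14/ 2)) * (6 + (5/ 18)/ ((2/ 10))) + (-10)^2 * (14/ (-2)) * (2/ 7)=-1838/ 9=-204.22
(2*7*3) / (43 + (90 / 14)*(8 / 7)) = 2058 / 2467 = 0.83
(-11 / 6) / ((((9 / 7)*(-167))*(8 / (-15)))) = -385 / 24048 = -0.02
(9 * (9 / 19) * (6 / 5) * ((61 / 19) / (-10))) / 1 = -14823 / 9025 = -1.64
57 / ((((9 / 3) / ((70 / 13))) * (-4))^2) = 11.48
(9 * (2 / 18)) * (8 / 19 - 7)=-6.58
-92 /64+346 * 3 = 1036.56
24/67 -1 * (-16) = 1096/67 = 16.36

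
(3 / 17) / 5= 3 / 85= 0.04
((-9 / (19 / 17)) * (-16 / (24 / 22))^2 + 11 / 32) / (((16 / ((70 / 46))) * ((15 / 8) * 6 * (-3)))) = 7370825 / 1510272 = 4.88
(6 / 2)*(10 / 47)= 30 / 47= 0.64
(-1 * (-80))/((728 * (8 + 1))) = 10/819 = 0.01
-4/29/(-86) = 2/1247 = 0.00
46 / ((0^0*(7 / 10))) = 460 / 7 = 65.71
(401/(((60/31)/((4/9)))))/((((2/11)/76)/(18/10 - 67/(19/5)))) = -411316928/675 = -609358.41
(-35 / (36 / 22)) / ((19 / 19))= -385 / 18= -21.39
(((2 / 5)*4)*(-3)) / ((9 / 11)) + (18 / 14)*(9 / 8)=-3713 / 840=-4.42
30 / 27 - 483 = -481.89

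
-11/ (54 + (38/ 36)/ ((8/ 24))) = -66/ 343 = -0.19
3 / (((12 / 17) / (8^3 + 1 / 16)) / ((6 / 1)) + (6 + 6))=417843 / 1671404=0.25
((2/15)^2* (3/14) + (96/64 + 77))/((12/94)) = 3874163/6300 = 614.95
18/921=6/307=0.02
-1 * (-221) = 221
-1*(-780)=780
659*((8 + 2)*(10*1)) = 65900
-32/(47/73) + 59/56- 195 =-641283/2632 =-243.65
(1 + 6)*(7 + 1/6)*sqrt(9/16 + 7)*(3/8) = 3311/64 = 51.73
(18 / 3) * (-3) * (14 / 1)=-252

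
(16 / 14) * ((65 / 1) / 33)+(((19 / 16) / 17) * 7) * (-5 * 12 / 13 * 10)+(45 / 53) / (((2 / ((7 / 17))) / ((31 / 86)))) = -9425722535 / 465380916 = -20.25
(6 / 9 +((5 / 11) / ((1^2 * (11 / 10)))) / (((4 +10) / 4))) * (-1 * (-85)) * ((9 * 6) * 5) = 15254100 / 847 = 18009.56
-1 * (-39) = 39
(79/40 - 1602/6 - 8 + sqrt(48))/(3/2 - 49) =10921/1900 - 8*sqrt(3)/95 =5.60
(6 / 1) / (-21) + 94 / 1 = 656 / 7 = 93.71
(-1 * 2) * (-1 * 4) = 8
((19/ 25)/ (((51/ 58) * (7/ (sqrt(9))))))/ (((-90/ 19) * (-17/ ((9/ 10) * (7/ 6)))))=10469/ 2167500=0.00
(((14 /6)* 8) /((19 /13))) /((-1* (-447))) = 728 /25479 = 0.03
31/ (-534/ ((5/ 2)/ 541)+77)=-155/ 577403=-0.00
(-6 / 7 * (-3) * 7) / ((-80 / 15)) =-27 / 8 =-3.38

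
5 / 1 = 5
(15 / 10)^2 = 9 / 4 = 2.25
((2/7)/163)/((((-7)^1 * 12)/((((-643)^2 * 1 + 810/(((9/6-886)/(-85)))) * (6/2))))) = -731528981/28258006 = -25.89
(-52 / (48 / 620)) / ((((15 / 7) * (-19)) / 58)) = 163618 / 171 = 956.83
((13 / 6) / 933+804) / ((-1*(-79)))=4500805 / 442242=10.18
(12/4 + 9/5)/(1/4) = 96/5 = 19.20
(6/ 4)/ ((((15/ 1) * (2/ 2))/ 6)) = 3/ 5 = 0.60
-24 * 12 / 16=-18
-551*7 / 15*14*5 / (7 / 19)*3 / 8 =-73283 / 4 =-18320.75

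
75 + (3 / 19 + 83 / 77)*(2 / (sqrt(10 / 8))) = 7232*sqrt(5) / 7315 + 75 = 77.21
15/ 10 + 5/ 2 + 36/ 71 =4.51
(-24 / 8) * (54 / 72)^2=-27 / 16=-1.69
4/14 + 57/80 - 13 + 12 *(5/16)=-4621/560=-8.25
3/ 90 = 1/ 30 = 0.03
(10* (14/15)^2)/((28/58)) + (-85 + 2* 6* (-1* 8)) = -7333/45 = -162.96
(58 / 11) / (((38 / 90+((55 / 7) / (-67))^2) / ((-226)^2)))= 3665330021745 / 5933653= 617718.97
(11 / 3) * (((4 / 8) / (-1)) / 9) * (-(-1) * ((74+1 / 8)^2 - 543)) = -3485867 / 3456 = -1008.64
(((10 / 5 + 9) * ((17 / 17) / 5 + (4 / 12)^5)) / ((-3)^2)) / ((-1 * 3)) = -2728 / 32805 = -0.08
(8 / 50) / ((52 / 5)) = 0.02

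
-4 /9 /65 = -4 /585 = -0.01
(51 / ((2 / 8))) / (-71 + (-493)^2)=102 / 121489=0.00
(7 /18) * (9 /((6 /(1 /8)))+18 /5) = 707 /480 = 1.47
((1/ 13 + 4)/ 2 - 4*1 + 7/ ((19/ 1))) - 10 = -5727/ 494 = -11.59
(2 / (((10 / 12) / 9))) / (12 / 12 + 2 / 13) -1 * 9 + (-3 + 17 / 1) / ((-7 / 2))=143 / 25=5.72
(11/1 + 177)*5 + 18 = 958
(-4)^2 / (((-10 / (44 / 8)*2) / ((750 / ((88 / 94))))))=-3525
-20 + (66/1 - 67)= -21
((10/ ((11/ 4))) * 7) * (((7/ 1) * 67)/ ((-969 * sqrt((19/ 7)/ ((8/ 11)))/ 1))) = -262640 * sqrt(2926)/ 2227731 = -6.38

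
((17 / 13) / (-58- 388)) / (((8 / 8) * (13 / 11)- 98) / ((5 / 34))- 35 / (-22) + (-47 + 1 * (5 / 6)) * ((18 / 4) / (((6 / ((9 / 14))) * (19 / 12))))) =49742 / 11380612997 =0.00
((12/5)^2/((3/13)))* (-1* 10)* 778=-970944/5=-194188.80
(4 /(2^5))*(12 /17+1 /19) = 245 /2584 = 0.09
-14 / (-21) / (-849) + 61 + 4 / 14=1092649 / 17829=61.28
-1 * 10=-10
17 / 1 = 17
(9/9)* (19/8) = 19/8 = 2.38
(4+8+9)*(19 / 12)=133 / 4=33.25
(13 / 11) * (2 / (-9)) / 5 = -26 / 495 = -0.05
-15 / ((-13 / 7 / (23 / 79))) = 2415 / 1027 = 2.35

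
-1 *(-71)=71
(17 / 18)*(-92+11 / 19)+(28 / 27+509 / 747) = -7206383 / 85158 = -84.62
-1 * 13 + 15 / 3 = -8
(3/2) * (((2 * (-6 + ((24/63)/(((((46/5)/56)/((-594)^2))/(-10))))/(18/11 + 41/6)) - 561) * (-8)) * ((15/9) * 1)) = 496940429220/12857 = 38651351.73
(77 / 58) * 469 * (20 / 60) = 36113 / 174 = 207.55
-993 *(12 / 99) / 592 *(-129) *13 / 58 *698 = 193725363 / 47212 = 4103.31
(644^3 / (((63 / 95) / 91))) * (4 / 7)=20943246364.44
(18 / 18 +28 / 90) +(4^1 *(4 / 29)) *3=3871 / 1305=2.97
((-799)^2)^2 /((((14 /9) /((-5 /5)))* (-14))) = 3668002531209 /196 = 18714298628.62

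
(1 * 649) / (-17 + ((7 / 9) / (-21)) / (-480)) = -764640 / 20029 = -38.18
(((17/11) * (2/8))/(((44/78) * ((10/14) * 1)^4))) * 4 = 1591863/151250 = 10.52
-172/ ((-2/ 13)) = 1118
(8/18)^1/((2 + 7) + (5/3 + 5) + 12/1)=4/249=0.02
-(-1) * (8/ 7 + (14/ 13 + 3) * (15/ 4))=5981/ 364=16.43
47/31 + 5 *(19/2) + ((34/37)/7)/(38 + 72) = 43291609/883190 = 49.02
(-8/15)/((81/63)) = -56/135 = -0.41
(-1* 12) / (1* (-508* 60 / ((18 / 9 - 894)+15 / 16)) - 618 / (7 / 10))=99799 / 7057875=0.01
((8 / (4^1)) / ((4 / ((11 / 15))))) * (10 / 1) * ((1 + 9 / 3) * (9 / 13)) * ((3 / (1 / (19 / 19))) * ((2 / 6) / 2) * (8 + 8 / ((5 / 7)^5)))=10524096 / 40625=259.05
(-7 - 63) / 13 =-70 / 13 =-5.38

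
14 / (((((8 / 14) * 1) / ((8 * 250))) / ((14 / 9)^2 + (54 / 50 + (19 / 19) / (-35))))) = 170087.90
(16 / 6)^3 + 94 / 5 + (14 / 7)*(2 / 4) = 5233 / 135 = 38.76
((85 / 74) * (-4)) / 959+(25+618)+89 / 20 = 459465967 / 709660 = 647.45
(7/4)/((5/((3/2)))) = 21/40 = 0.52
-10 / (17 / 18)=-180 / 17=-10.59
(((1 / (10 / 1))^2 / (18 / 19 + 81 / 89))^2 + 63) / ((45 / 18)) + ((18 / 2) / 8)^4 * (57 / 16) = 62447479939181477 / 2020532428800000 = 30.91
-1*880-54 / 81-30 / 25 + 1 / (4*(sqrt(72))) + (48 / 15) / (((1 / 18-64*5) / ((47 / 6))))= -15237364 / 17277 + sqrt(2) / 48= -881.92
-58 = -58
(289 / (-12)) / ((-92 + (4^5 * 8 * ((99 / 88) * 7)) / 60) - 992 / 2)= -0.05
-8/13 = -0.62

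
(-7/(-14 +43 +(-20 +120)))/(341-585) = 7/31476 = 0.00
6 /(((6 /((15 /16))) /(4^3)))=60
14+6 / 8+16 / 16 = 63 / 4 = 15.75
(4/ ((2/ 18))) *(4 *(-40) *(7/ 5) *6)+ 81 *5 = -47979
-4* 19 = -76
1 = 1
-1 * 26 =-26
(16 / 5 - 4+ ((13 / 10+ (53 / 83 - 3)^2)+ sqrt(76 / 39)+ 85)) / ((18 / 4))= 4 * sqrt(741) / 351+ 1254851 / 62001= 20.55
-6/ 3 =-2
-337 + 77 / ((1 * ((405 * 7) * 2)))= -272959 / 810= -336.99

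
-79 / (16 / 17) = -1343 / 16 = -83.94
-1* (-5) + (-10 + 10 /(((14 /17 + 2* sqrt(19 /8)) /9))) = -68335 /5099 + 26010* sqrt(38) /5099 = 18.04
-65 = -65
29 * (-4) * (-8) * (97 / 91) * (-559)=-3870688 / 7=-552955.43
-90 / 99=-10 / 11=-0.91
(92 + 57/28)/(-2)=-2633/56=-47.02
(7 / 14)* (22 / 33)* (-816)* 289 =-78608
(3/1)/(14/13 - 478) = -39/6200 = -0.01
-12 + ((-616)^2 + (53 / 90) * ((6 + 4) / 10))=34150013 / 90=379444.59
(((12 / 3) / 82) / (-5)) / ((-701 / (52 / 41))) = 104 / 5891905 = 0.00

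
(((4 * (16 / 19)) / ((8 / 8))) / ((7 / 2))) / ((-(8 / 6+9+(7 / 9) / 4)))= -4608 / 50407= -0.09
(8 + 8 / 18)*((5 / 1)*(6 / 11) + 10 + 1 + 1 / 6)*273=3170986 / 99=32030.16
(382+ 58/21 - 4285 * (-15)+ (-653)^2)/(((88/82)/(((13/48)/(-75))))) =-1374133163/831600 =-1652.40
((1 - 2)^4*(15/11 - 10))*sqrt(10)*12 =-327.73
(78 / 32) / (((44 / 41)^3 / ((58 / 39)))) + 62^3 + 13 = 162424716661 / 681472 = 238343.93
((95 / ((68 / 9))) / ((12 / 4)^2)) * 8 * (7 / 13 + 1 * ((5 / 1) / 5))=3800 / 221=17.19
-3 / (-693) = 1 / 231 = 0.00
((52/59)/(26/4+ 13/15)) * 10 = 1200/1003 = 1.20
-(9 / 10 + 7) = -79 / 10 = -7.90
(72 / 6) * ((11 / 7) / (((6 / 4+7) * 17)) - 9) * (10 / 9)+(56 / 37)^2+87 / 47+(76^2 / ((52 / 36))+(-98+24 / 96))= 76863964761611 / 20305878684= 3785.31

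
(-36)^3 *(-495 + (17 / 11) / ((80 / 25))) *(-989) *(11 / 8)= -62750581335 / 2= -31375290667.50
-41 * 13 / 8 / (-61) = 533 / 488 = 1.09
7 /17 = 0.41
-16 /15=-1.07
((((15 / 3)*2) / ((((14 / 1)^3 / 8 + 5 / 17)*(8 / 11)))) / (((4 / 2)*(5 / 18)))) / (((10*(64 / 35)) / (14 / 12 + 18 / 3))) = 168861 / 5976064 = 0.03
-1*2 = -2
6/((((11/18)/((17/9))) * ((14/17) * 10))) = 867/385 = 2.25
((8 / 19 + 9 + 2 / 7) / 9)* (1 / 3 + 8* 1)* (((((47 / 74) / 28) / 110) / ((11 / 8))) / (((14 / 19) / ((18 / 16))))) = 303385 / 147418656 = 0.00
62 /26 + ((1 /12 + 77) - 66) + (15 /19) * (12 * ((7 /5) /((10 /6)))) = 317531 /14820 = 21.43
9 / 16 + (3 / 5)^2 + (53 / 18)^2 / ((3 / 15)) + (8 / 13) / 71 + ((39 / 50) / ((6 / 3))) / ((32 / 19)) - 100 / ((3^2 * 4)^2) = 44.43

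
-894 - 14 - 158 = -1066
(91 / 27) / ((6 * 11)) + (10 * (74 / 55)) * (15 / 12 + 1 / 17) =535013 / 30294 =17.66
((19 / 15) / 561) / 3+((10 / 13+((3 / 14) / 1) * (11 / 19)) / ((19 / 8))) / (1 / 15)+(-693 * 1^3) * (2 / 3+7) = -4401516196466 / 829323495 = -5307.36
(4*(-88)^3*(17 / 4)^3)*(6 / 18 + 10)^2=-201093570656 / 9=-22343730072.89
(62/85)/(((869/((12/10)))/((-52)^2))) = 1005888/369325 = 2.72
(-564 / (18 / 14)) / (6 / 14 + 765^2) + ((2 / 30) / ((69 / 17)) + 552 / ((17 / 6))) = 260071695193 / 1334801665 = 194.84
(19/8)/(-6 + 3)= -19/24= -0.79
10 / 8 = 1.25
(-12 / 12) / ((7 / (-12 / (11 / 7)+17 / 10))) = 653 / 770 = 0.85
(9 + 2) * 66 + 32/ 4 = 734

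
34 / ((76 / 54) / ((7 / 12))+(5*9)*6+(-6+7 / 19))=40698 / 319337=0.13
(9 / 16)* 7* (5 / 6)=105 / 32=3.28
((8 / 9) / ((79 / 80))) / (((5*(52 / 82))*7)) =2624 / 64701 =0.04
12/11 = 1.09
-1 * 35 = -35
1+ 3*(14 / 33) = 2.27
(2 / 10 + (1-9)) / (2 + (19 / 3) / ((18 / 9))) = -234 / 155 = -1.51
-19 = -19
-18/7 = -2.57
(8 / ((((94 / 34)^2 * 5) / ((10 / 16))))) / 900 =289 / 1988100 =0.00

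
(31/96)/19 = 0.02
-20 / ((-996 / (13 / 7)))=65 / 1743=0.04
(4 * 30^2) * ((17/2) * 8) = 244800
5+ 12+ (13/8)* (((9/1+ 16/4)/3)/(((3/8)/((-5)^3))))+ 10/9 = -20962/9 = -2329.11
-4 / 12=-1 / 3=-0.33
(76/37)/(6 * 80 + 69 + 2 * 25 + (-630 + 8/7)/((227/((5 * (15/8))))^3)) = 1593049127936/464528115113593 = 0.00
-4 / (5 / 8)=-32 / 5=-6.40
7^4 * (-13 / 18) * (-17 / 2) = 530621 / 36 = 14739.47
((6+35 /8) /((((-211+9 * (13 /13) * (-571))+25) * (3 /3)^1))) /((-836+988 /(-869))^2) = -62678363 /22544580759398400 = -0.00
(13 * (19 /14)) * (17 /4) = 4199 /56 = 74.98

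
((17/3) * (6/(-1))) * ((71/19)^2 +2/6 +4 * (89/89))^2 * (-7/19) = 4193.71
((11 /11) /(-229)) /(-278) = 1 /63662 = 0.00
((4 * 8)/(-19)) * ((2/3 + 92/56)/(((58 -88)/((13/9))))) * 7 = 10088/7695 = 1.31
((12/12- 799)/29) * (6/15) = -1596/145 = -11.01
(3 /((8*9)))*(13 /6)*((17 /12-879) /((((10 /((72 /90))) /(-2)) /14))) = 958321 /5400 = 177.47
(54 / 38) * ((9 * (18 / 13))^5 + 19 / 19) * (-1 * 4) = -12050366989500 / 7054567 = -1708165.36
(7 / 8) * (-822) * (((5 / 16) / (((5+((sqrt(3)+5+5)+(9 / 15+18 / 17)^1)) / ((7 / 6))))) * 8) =-168328475 / 1322254+242507125 * sqrt(3) / 31734096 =-114.07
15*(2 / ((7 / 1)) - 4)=-390 / 7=-55.71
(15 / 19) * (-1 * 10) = -150 / 19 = -7.89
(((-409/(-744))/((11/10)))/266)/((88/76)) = 2045/1260336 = 0.00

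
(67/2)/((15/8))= 268/15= 17.87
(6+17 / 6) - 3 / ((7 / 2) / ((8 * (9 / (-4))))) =1019 / 42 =24.26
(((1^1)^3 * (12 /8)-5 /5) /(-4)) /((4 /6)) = -0.19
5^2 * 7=175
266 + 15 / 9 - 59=626 / 3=208.67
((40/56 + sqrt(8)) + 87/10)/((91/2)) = 4 * sqrt(2)/91 + 659/3185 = 0.27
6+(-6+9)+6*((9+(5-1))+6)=123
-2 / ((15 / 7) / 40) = -112 / 3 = -37.33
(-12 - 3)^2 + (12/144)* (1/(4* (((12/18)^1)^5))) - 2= 114257/512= 223.16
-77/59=-1.31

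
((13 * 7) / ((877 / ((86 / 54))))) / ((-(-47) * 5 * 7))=559 / 5564565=0.00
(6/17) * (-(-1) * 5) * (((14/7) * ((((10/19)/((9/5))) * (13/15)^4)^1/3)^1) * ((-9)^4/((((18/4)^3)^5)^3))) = 8039206809833046016/1566184573606850618646067436594990517129660015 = 0.00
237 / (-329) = -0.72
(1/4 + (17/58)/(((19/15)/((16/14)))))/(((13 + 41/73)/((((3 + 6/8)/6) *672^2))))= 10706.63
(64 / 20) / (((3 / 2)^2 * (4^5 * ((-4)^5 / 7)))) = -7 / 737280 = -0.00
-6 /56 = -3 /28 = -0.11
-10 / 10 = -1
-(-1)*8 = 8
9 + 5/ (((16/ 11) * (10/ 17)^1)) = 475/ 32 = 14.84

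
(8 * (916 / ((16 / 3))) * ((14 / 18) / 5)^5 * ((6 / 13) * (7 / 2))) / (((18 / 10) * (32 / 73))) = 0.26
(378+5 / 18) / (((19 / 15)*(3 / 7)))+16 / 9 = 698.61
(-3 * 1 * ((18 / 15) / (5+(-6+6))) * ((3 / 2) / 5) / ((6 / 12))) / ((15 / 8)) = -0.23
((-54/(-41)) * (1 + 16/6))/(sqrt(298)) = 99 * sqrt(298)/6109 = 0.28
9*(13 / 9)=13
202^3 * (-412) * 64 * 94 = -20429566529536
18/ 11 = 1.64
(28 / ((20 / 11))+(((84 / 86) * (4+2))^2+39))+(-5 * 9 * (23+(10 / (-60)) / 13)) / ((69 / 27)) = -1747170571 / 5528510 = -316.03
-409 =-409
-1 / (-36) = 1 / 36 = 0.03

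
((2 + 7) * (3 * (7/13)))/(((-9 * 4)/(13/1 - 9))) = -21/13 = -1.62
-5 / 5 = -1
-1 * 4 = -4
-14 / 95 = -0.15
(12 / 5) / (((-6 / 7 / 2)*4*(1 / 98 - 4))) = 686 / 1955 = 0.35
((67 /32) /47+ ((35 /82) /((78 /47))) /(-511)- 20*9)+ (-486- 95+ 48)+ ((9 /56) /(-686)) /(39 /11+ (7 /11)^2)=-35912196001189843 /50370843724656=-712.96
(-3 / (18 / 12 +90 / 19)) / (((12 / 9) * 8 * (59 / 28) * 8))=-399 / 149152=-0.00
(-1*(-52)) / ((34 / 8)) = 208 / 17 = 12.24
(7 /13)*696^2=3390912 /13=260839.38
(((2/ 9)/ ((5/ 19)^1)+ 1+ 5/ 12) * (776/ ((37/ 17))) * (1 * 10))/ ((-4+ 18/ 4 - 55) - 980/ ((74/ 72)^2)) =-198658328/ 24204429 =-8.21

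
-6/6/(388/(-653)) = 653/388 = 1.68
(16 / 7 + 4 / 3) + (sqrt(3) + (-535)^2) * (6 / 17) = 6 * sqrt(3) / 17 + 36065642 / 357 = 101024.82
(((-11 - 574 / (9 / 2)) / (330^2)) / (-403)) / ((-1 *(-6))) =1247 / 2369881800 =0.00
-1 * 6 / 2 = -3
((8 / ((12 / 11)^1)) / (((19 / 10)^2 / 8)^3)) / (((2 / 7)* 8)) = 4928000000 / 141137643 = 34.92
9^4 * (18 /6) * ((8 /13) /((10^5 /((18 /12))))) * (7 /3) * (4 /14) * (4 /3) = 0.16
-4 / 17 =-0.24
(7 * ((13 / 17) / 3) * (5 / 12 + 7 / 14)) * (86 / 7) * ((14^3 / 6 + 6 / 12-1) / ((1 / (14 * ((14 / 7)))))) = 117980863 / 459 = 257038.92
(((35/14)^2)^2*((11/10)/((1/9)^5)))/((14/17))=1380270375/448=3080960.66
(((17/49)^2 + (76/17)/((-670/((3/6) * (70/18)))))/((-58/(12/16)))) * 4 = -1321603/237922293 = -0.01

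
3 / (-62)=-3 / 62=-0.05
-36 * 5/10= -18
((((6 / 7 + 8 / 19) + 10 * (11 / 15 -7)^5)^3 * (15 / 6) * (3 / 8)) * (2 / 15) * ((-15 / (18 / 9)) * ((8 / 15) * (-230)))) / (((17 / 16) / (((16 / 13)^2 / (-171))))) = 700863214793409111328704704632481690386432 / 809795814550448964697265625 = 865481399385210.67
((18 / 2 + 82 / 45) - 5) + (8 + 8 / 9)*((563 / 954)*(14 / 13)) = 3201062 / 279045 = 11.47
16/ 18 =8/ 9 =0.89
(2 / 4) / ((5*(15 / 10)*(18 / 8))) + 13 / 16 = 1819 / 2160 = 0.84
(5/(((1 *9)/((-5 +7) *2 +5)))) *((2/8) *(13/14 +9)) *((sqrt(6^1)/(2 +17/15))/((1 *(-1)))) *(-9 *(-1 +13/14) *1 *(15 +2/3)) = -31275 *sqrt(6)/784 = -97.71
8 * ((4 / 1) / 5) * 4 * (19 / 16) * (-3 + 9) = 912 / 5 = 182.40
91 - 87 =4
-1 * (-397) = 397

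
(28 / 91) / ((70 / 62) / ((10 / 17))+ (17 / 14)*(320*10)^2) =1736 / 70154250829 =0.00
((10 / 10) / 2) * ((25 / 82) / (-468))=-25 / 76752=-0.00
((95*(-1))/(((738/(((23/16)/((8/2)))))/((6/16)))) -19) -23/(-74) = -87176653/4660224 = -18.71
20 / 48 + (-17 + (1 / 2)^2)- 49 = -196 / 3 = -65.33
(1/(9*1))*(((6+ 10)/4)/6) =2/27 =0.07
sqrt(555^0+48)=7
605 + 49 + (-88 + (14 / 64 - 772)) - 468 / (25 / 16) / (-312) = -163857 / 800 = -204.82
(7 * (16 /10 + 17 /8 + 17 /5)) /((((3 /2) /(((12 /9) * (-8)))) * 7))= -152 /3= -50.67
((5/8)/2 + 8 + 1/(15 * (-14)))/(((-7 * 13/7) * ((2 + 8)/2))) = -13957/109200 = -0.13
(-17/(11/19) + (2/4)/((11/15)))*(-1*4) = 1262/11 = 114.73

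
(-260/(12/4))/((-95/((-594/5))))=-10296/95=-108.38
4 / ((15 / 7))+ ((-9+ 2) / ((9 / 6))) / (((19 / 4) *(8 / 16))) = -28 / 285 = -0.10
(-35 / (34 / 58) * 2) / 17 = -2030 / 289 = -7.02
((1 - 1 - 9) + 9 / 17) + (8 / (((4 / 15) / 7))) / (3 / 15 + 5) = 7053 / 221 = 31.91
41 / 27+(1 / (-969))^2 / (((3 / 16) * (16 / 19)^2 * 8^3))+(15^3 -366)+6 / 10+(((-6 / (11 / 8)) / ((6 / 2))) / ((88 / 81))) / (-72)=116449454103133 / 38672916480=3011.14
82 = 82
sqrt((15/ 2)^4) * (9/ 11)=2025/ 44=46.02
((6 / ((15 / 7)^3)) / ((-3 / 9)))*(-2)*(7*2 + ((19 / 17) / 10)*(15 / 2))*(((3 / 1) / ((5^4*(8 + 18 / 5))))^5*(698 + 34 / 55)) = 134642724741 / 292631901779174804687500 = 0.00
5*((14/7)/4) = 5/2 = 2.50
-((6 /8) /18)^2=-1 /576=-0.00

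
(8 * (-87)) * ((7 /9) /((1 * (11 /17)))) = -27608 /33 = -836.61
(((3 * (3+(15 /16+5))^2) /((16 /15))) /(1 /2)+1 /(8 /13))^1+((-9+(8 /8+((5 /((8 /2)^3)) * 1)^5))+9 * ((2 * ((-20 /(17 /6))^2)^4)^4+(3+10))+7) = 528520984792439229768951815177907358247957942050212729455661366099822871651893 /2542525714828852943644907115335284505756475326464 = 207872424538296551044352900000.00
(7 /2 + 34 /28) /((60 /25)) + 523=14699 /28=524.96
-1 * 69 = -69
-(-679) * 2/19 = 1358/19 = 71.47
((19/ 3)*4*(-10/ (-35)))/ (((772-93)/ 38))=5776/ 14259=0.41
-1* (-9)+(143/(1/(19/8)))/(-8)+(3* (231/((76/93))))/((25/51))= 51573409/30400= 1696.49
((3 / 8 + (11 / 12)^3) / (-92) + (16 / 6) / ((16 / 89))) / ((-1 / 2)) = -2356165 / 79488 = -29.64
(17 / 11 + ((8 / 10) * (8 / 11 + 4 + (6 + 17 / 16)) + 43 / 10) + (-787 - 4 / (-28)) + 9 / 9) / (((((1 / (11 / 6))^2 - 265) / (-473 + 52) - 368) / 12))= 25.17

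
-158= -158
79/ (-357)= -79/ 357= -0.22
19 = 19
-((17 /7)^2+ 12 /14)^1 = -331 /49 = -6.76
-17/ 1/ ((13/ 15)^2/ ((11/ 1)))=-42075/ 169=-248.96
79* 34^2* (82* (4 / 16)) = 1872142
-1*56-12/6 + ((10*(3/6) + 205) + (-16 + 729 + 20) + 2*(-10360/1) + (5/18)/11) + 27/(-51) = -66766307/3366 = -19835.50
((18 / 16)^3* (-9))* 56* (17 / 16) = -780759 / 1024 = -762.46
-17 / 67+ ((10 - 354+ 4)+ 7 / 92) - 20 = -360.18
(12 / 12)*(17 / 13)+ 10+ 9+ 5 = 25.31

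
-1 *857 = -857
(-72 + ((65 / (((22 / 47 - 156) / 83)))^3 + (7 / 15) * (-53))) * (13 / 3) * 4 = -25491648776557379 / 35155610190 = -725108.98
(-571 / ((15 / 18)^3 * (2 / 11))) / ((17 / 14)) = -9496872 / 2125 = -4469.12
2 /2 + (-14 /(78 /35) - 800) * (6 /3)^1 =-62851 /39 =-1611.56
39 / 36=13 / 12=1.08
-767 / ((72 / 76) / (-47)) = 38051.72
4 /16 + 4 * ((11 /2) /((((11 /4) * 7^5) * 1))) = 16839 /67228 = 0.25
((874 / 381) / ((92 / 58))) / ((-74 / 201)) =-36917 / 9398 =-3.93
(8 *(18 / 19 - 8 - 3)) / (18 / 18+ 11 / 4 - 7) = 6112 / 247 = 24.74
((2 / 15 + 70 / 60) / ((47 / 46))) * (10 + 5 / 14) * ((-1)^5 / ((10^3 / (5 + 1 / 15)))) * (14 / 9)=-164749 / 1586250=-0.10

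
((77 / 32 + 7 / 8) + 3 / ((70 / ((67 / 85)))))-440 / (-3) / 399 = 3.68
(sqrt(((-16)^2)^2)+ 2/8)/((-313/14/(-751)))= 5388425/626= 8607.71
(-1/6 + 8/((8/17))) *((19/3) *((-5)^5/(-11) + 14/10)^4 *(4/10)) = 12961413246949286256/45753125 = 283290228742.83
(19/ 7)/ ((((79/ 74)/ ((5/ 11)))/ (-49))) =-49210/ 869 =-56.63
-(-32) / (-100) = -0.32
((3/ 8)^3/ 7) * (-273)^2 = 287469/ 512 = 561.46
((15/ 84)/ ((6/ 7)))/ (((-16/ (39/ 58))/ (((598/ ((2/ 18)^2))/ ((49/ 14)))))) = -1574235/ 12992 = -121.17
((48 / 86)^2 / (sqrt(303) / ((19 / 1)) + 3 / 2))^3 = 152416953324011520 / 1978882720660852111 -8512466162024448 * sqrt(303) / 1978882720660852111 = 0.00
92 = 92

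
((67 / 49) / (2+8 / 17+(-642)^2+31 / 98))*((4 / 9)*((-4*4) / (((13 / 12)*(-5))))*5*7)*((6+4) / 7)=5831680 / 26780124813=0.00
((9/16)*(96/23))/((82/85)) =2295/943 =2.43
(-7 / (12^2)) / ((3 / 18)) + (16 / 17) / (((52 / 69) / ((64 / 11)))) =406919 / 58344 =6.97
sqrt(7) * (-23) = -23 * sqrt(7) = -60.85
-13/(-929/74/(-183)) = -176046/929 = -189.50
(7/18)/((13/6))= 7/39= 0.18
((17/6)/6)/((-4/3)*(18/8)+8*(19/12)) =17/348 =0.05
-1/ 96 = -0.01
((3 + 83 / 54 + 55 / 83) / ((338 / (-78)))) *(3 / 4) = -23305 / 25896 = -0.90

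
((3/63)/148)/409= 1/1271172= 0.00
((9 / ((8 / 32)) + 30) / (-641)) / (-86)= 33 / 27563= 0.00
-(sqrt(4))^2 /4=-1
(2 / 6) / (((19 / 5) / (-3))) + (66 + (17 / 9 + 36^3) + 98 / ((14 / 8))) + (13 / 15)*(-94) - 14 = 39914956 / 855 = 46684.16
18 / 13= 1.38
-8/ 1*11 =-88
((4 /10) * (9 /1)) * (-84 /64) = -189 /40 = -4.72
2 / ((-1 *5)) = -0.40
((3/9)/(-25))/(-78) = 1/5850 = 0.00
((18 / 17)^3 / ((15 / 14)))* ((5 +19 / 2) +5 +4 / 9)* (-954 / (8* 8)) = -32364927 / 98260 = -329.38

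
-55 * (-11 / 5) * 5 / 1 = 605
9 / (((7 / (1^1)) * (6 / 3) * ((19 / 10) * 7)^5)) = 450000 / 291310571251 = 0.00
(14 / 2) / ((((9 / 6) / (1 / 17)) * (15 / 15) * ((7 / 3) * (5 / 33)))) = 66 / 85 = 0.78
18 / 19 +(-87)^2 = 7569.95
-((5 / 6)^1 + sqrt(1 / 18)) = -1.07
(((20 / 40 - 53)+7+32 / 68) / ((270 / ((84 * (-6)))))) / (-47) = -21434 / 11985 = -1.79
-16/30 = -8/15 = -0.53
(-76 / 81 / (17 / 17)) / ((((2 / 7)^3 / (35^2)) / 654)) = -870182425 / 27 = -32228978.70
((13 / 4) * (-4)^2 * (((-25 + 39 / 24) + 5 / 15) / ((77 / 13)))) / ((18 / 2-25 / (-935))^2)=-42442829 / 17096064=-2.48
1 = 1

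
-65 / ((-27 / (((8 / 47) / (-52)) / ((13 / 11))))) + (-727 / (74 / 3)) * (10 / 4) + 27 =-46.69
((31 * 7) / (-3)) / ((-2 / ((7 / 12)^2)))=10633 / 864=12.31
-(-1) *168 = 168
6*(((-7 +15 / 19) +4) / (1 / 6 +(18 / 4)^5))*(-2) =6912 / 480871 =0.01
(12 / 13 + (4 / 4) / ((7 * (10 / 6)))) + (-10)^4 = 4550459 / 455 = 10001.01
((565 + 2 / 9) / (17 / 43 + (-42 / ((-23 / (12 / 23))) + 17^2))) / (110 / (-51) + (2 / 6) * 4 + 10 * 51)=1967137813 / 514520707392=0.00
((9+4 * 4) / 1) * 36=900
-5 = -5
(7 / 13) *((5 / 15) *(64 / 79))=0.15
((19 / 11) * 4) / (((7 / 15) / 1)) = 1140 / 77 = 14.81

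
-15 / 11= -1.36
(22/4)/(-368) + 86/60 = 15659/11040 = 1.42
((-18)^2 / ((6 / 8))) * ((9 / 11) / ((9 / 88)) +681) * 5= 1488240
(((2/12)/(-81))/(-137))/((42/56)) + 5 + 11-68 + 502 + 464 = 91283924/99873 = 914.00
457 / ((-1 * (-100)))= 457 / 100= 4.57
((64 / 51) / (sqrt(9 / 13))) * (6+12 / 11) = 1664 * sqrt(13) / 561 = 10.69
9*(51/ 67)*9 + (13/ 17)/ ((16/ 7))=1129729/ 18224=61.99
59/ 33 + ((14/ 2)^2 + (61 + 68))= 5933/ 33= 179.79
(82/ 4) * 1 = 41/ 2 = 20.50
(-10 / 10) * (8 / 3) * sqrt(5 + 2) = -8 * sqrt(7) / 3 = -7.06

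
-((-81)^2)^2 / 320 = -43046721 / 320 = -134521.00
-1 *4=-4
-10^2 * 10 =-1000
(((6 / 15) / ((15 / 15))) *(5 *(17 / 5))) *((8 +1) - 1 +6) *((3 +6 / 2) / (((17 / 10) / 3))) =1008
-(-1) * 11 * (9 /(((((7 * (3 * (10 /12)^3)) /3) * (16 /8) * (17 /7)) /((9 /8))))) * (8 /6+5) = 152361 /4250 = 35.85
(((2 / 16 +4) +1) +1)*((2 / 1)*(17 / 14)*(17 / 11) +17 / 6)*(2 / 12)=21301 / 3168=6.72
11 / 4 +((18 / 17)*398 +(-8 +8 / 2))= 28571 / 68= 420.16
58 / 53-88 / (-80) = 1163 / 530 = 2.19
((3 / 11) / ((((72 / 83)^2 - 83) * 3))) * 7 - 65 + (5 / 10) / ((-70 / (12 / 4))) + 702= 555800761821 / 872568620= 636.97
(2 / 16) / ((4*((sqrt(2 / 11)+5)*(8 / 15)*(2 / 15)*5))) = 825 / 46592 - 15*sqrt(22) / 46592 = 0.02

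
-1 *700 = -700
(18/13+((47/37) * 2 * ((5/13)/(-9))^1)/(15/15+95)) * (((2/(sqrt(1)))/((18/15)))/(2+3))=287477/623376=0.46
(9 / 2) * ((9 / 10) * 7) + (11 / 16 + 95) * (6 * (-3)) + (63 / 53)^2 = -190181889 / 112360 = -1692.61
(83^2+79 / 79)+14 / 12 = 41347 / 6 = 6891.17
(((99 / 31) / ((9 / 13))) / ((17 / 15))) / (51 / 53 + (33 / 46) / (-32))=55781440 / 12880407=4.33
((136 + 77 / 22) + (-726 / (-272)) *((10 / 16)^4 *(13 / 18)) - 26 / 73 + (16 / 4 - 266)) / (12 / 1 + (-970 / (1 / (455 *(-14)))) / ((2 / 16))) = -29903972291 / 12060747515559936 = -0.00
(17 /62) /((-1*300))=-0.00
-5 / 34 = -0.15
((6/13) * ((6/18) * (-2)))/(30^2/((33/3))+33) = -44/16419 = -0.00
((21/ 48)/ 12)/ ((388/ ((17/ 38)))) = 119/ 2830848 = 0.00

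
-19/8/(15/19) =-361/120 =-3.01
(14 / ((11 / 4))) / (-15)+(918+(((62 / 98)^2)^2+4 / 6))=291219362563 / 317064055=918.49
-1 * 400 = -400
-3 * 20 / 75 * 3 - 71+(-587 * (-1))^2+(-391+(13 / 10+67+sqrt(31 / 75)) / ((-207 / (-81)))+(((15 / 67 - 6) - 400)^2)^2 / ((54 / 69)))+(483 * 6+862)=3 * sqrt(93) / 115+144502442033541500729 / 4171282047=34642213210.81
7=7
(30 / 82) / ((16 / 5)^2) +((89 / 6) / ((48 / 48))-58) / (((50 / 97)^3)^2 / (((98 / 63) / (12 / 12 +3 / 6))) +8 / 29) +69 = -15223551374131122007 / 195638982438430464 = -77.81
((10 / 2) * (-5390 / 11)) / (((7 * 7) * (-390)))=5 / 39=0.13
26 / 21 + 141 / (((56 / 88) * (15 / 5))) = 75.10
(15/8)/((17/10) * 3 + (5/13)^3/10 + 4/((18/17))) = 1482975/7026112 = 0.21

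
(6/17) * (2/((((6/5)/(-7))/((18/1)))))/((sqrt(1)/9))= -11340/17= -667.06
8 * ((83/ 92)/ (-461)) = -0.02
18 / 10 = 9 / 5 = 1.80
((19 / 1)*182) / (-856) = -1729 / 428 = -4.04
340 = 340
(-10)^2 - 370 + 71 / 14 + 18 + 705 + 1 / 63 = 57719 / 126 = 458.09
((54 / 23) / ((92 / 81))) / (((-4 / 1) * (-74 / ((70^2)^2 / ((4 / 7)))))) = 22973068125 / 78292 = 293428.04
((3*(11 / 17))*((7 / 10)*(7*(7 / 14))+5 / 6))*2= 12.75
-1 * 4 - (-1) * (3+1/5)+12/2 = 26/5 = 5.20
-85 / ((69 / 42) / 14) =-16660 / 23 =-724.35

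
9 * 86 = 774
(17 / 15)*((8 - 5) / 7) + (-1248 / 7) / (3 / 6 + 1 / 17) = -211837 / 665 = -318.55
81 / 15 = 27 / 5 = 5.40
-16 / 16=-1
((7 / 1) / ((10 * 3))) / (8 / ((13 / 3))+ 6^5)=91 / 3033360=0.00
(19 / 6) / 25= 19 / 150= 0.13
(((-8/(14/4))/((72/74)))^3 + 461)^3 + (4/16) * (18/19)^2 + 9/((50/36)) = 89936636.49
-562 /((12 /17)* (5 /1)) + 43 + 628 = 15353 /30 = 511.77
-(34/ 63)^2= -1156/ 3969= -0.29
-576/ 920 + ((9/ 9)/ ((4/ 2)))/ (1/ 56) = 3148/ 115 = 27.37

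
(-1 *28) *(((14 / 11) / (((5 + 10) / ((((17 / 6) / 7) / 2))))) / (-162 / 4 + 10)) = 476 / 30195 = 0.02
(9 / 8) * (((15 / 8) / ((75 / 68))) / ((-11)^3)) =-153 / 106480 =-0.00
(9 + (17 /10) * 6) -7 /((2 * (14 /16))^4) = 31648 /1715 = 18.45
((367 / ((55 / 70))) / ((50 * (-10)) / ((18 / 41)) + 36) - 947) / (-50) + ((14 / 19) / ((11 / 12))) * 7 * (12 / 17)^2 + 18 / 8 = 24.00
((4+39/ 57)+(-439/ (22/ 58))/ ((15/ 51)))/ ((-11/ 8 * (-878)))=-16428872/ 5046305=-3.26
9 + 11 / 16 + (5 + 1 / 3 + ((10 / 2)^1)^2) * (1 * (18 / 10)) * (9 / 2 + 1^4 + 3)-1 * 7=37343 / 80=466.79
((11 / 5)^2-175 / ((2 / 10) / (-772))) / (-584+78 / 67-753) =-505.68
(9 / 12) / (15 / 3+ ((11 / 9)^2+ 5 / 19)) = 4617 / 41596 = 0.11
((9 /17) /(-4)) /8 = -9 /544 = -0.02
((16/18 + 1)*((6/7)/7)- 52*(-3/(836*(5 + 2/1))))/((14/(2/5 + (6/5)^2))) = 7291/215061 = 0.03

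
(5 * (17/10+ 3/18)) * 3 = 28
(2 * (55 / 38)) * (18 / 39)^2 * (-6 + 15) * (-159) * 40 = -113335200 / 3211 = -35295.92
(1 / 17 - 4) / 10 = -67 / 170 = -0.39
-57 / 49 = -1.16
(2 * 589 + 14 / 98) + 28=8443 / 7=1206.14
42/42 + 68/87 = 155/87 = 1.78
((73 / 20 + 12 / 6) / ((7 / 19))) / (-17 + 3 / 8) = -226 / 245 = -0.92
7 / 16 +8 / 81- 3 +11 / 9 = -1609 / 1296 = -1.24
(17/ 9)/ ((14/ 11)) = 187/ 126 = 1.48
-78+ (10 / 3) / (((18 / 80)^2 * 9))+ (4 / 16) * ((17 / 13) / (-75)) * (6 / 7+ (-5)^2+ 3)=-704617993 / 9950850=-70.81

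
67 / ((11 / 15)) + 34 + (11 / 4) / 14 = 77345 / 616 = 125.56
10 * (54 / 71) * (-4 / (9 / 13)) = -3120 / 71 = -43.94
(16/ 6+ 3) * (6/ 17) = 2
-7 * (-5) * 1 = 35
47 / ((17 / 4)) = 188 / 17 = 11.06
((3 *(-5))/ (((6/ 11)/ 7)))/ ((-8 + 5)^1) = 385/ 6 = 64.17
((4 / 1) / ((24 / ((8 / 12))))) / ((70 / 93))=31 / 210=0.15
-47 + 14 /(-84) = -283 /6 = -47.17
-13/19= -0.68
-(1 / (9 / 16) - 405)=3629 / 9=403.22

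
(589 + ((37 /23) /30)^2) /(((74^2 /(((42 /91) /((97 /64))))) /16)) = 35894306432 /68491309575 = 0.52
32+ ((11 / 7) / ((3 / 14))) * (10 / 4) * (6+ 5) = 701 / 3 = 233.67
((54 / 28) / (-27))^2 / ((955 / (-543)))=-543 / 187180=-0.00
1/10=0.10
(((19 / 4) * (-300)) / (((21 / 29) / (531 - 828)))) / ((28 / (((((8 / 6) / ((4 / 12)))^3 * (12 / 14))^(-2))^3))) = 363811525 / 474989023199232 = 0.00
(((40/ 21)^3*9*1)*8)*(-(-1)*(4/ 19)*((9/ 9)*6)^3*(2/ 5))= 58982400/ 6517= 9050.54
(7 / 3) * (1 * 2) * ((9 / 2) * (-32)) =-672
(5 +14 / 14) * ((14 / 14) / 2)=3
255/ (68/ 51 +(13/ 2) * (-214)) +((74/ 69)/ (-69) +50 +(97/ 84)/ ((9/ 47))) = 55.83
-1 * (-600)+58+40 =698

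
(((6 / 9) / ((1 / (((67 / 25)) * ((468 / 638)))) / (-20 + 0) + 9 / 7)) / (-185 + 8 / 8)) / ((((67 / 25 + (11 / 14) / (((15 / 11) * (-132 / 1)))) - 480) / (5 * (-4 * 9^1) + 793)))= 282552051600 / 76529330203043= 0.00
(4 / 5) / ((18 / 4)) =8 / 45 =0.18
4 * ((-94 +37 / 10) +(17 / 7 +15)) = -10202 / 35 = -291.49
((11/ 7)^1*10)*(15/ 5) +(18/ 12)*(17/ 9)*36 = 1044/ 7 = 149.14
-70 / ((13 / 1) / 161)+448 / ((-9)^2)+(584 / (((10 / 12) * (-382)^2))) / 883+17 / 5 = -857.99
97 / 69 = 1.41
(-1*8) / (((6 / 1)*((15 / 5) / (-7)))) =28 / 9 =3.11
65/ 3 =21.67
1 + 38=39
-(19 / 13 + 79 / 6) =-1141 / 78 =-14.63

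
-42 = -42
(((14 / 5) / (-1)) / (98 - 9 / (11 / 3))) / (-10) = 77 / 26275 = 0.00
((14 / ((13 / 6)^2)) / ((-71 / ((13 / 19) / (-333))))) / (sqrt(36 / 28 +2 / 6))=28* sqrt(714) / 11030773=0.00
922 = 922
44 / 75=0.59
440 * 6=2640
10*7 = 70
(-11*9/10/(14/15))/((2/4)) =-297/14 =-21.21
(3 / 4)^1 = 0.75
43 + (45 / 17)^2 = 14452 / 289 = 50.01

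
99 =99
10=10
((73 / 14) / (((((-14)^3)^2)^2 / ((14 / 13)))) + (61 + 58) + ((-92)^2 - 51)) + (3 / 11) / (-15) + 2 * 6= 346340105923327377327 / 40536147348336640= 8543.98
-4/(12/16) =-16/3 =-5.33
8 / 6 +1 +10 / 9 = 31 / 9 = 3.44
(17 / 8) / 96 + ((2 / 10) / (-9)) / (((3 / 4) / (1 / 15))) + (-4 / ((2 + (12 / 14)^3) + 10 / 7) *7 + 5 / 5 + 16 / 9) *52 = -3221783321 / 15033600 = -214.31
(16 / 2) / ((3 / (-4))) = -32 / 3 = -10.67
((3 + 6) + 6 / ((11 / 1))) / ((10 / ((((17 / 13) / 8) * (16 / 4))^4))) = 1753941 / 10053472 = 0.17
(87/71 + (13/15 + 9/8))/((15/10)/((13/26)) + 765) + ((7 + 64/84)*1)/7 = 356865601/320624640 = 1.11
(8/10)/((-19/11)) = -44/95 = -0.46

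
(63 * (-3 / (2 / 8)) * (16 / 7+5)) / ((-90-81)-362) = 5508 / 533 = 10.33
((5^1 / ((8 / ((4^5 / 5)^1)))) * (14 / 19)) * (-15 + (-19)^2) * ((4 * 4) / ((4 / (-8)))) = -19841024 / 19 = -1044264.42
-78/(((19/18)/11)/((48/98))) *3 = -1111968/931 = -1194.38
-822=-822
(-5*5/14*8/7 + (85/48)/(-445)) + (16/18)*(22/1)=10996477/627984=17.51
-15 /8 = -1.88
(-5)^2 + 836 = 861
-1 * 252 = -252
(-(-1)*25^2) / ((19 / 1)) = 625 / 19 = 32.89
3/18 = 1/6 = 0.17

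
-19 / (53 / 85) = -1615 / 53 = -30.47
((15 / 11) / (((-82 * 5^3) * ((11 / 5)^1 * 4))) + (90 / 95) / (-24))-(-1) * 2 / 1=1.96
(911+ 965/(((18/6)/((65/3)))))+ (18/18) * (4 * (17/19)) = 1348168/171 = 7884.02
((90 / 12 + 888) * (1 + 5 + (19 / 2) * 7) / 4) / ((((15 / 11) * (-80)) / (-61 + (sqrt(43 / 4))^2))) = 38279043 / 5120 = 7476.38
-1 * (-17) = 17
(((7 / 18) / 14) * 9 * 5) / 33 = 5 / 132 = 0.04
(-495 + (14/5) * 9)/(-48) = 783/80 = 9.79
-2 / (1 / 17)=-34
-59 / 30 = -1.97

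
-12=-12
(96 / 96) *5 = 5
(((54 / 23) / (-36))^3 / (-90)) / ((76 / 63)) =189 / 73975360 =0.00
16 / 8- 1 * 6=-4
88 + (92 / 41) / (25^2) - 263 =-175.00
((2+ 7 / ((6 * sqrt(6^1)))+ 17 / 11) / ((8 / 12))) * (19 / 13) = 133 * sqrt(6) / 312+ 171 / 22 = 8.82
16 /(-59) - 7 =-429 /59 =-7.27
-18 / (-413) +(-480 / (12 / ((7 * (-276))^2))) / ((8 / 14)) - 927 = -107910542673 / 413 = -261284606.96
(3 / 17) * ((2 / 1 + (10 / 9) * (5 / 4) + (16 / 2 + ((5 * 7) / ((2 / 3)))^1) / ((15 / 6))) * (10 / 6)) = 2483 / 306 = 8.11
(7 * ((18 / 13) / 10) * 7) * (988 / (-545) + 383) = 91616427 / 35425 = 2586.21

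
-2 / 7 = -0.29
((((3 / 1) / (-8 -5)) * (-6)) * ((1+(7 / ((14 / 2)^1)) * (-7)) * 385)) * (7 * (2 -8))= 1746360 / 13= 134335.38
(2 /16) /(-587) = -1 /4696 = -0.00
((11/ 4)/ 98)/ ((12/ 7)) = 11/ 672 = 0.02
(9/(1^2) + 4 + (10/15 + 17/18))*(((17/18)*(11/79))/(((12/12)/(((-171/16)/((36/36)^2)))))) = -934439/45504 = -20.54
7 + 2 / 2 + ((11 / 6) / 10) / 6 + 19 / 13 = 44423 / 4680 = 9.49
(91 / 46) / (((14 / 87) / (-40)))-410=-20740 / 23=-901.74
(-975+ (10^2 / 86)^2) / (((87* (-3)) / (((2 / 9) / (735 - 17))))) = 1800275 / 1559245059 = 0.00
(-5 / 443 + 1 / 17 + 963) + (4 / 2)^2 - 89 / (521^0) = 6612576 / 7531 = 878.05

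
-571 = -571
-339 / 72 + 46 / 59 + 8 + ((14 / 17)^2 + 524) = 216376997 / 409224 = 528.75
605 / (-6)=-605 / 6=-100.83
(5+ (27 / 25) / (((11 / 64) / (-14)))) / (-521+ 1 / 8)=182536 / 1145925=0.16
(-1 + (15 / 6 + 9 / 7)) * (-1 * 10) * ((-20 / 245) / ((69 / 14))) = 520 / 1127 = 0.46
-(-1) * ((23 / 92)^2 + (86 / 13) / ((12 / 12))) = 1389 / 208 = 6.68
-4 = -4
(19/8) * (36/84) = 57/56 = 1.02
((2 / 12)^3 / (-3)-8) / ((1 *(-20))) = 1037 / 2592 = 0.40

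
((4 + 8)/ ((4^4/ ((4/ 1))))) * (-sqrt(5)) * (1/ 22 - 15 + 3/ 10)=1209 * sqrt(5)/ 440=6.14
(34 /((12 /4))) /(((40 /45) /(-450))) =-11475 /2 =-5737.50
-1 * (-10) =10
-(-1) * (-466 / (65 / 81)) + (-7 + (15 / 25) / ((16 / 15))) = -610631 / 1040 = -587.15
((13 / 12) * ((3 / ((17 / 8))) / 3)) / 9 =0.06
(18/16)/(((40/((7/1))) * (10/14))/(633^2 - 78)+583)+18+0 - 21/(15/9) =2472842348847/457770185480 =5.40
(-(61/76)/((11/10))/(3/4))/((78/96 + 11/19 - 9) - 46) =9760/537801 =0.02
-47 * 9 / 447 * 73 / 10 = -10293 / 1490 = -6.91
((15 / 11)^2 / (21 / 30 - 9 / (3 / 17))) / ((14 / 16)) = -0.04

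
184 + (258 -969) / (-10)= 2551 / 10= 255.10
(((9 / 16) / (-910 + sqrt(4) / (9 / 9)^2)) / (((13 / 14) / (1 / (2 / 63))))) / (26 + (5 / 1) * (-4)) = -1323 / 377728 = -0.00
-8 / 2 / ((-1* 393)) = 4 / 393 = 0.01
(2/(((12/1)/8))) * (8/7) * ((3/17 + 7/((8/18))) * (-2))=-5776/119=-48.54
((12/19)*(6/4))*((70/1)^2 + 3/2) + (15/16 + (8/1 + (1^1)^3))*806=1923279/152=12653.15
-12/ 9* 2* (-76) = 608/ 3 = 202.67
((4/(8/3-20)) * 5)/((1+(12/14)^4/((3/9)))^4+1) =-0.02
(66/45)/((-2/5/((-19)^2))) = -3971/3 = -1323.67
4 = 4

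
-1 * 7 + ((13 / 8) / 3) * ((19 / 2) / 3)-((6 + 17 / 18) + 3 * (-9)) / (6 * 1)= -839 / 432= -1.94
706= 706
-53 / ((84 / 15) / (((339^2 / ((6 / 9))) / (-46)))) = 91362195 / 2576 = 35466.69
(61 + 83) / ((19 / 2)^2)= 1.60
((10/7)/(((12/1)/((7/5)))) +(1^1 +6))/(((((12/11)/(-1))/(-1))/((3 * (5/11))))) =215/24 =8.96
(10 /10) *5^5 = 3125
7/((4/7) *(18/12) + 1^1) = 49/13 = 3.77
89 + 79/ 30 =2749/ 30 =91.63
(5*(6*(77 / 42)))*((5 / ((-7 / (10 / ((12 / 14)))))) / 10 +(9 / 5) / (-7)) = -2519 / 42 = -59.98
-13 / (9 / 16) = -208 / 9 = -23.11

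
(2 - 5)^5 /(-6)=81 /2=40.50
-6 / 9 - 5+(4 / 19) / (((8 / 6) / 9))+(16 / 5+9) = 7.95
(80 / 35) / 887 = 16 / 6209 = 0.00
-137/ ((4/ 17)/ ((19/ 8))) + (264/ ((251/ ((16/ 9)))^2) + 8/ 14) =-526682242711/ 381030048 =-1382.26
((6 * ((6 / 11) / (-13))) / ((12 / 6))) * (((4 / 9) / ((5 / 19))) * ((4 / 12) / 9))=-152 / 19305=-0.01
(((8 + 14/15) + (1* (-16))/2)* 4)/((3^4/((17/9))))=952/10935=0.09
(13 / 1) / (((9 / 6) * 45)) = 26 / 135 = 0.19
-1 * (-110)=110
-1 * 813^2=-660969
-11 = -11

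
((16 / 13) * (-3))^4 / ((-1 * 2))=-2654208 / 28561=-92.93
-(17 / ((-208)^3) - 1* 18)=161980433 / 8998912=18.00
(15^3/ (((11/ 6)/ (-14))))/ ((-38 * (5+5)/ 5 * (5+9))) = 10125/ 418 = 24.22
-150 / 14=-10.71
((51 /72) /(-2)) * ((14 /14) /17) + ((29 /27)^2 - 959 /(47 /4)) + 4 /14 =-307758235 /3837456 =-80.20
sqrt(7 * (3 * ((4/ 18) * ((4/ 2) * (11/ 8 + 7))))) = sqrt(2814)/ 6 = 8.84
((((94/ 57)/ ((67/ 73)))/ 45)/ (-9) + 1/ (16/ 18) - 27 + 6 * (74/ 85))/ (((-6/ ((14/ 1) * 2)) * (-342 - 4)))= -30414865663/ 109171919880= -0.28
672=672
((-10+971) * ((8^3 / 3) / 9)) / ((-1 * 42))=-246016 / 567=-433.89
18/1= 18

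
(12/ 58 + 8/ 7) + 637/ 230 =192331/ 46690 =4.12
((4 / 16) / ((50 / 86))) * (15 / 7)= 0.92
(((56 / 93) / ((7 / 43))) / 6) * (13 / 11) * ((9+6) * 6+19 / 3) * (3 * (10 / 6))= 3231020 / 9207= 350.93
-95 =-95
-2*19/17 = -38/17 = -2.24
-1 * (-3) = 3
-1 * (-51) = 51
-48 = -48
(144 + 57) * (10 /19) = 2010 /19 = 105.79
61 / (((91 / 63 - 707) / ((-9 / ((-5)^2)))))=4941 / 158750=0.03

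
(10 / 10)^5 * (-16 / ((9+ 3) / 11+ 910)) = -0.02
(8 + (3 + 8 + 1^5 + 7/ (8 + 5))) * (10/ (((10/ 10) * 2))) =1335/ 13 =102.69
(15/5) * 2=6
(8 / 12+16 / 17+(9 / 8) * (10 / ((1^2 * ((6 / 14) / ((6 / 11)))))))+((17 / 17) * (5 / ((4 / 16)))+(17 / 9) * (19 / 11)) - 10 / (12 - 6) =126299 / 3366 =37.52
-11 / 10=-1.10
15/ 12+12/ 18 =23/ 12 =1.92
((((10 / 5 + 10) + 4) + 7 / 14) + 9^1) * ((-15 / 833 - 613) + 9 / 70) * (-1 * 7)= 109400.76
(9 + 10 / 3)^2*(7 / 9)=9583 / 81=118.31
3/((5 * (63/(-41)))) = -41/105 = -0.39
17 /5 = 3.40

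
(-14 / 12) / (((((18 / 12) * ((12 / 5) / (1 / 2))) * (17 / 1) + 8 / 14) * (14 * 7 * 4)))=-5 / 206592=-0.00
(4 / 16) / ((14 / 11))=11 / 56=0.20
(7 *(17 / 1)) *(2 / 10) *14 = 333.20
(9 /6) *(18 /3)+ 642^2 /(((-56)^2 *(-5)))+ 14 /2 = -40321 /3920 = -10.29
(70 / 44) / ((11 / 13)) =1.88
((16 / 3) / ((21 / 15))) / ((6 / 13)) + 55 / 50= 5893 / 630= 9.35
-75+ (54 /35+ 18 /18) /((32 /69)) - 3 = -81219 /1120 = -72.52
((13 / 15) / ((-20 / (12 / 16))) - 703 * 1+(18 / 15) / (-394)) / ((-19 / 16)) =55399201 / 93575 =592.03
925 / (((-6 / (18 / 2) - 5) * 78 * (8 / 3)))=-2775 / 3536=-0.78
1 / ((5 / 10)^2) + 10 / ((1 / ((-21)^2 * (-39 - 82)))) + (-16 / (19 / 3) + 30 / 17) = -172354984 / 323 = -533606.76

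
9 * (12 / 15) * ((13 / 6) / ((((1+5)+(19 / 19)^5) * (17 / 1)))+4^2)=68622 / 595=115.33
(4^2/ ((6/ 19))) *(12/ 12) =152/ 3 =50.67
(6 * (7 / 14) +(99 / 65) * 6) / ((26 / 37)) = 17.27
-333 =-333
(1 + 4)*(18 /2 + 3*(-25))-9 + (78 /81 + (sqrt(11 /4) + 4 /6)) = -9109 /27 + sqrt(11) /2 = -335.71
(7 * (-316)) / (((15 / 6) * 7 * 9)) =-632 / 45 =-14.04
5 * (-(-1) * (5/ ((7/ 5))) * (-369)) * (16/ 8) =-92250/ 7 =-13178.57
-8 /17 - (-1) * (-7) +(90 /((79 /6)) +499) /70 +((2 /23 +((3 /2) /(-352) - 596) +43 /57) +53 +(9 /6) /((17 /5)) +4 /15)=-7833512530243 /14460994240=-541.70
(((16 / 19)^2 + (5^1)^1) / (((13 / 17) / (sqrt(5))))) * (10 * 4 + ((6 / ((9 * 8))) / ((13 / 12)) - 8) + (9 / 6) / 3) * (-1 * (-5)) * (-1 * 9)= -1335435255 * sqrt(5) / 122018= -24472.82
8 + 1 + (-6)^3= -207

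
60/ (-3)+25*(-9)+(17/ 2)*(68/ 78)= -9266/ 39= -237.59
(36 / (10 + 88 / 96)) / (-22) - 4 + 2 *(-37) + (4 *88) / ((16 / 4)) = 14194 / 1441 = 9.85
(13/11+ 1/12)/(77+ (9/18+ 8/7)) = 1169/72666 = 0.02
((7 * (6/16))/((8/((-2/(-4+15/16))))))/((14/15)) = 45/196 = 0.23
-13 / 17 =-0.76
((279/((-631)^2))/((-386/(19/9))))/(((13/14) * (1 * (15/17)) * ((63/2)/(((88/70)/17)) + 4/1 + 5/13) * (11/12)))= -2242912/189162215922165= -0.00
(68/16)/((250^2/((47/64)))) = 799/16000000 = 0.00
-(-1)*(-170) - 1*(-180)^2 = -32570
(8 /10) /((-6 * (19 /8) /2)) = -32 /285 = -0.11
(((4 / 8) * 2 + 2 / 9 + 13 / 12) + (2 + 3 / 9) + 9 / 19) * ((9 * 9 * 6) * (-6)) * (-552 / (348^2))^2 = -16649217 / 53753356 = -0.31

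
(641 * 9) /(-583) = -5769 /583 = -9.90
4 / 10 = 2 / 5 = 0.40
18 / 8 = 9 / 4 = 2.25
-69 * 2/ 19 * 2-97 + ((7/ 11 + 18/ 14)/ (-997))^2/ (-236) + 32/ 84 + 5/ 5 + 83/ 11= -2033506707939989/ 19819771091043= -102.60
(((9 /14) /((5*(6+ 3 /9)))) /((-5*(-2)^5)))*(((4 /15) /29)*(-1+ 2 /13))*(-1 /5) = 99 /501410000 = 0.00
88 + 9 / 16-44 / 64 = 703 / 8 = 87.88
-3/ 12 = -1/ 4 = -0.25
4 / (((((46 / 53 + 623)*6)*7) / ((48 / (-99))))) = -1696 / 22914045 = -0.00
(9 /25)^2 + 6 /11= 0.68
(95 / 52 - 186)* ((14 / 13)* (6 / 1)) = -201117 / 169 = -1190.04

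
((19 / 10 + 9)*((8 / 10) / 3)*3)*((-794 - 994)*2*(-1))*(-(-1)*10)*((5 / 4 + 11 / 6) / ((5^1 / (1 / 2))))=96146.72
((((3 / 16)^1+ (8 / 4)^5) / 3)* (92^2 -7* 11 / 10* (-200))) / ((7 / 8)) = 2576030 / 21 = 122668.10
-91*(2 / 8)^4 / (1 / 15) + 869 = 221099 / 256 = 863.67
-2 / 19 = -0.11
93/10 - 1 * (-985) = 9943/10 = 994.30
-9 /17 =-0.53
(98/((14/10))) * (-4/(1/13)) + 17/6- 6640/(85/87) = -1064207/102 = -10433.40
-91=-91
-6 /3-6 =-8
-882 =-882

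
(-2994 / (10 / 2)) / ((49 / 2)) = -5988 / 245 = -24.44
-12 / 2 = -6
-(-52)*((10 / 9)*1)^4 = 520000 / 6561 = 79.26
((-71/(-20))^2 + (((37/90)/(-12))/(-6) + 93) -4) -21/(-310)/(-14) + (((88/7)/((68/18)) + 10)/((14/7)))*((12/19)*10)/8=106.86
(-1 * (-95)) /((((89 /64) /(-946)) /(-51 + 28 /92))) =6706458880 /2047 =3276237.85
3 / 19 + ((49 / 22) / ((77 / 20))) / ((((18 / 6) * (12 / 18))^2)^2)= 3569 / 18392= 0.19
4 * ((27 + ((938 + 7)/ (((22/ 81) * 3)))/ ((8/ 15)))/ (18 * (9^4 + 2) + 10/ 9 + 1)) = 3487293/ 46781900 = 0.07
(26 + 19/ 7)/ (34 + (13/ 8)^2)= 192/ 245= 0.78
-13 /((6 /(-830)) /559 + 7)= -3015805 /1623892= -1.86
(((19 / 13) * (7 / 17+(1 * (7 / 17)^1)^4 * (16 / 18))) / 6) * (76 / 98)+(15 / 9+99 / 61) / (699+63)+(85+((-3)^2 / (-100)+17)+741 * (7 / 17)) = 407.11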